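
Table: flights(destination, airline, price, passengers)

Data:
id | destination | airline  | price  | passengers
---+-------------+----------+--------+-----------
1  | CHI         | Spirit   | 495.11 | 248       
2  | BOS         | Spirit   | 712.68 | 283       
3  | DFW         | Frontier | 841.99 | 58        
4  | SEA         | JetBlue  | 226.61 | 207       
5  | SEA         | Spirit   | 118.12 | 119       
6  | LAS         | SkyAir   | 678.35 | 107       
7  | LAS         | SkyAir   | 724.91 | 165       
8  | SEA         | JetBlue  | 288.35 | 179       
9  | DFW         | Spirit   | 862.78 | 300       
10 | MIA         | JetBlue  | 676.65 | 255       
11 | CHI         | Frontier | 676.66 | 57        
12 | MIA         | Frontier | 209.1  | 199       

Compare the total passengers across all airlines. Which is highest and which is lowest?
SELECT airline, SUM(passengers)
FROM flights
GROUP BY airline
ORDER BY SUM(passengers)

All groups:
  SkyAir: 272
  Frontier: 314
  JetBlue: 641
  Spirit: 950

Highest: Spirit (950)
Lowest: SkyAir (272)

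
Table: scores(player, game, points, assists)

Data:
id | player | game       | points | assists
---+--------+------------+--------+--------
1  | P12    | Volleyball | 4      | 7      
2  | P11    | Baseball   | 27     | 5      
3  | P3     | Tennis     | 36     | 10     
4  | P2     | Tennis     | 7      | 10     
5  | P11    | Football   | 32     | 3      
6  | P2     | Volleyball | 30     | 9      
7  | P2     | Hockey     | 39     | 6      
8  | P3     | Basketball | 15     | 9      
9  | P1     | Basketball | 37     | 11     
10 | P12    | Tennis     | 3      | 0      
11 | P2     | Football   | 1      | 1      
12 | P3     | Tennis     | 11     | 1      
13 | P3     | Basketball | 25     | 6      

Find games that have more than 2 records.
SELECT game, COUNT(*) as cnt
FROM scores
GROUP BY game
HAVING COUNT(*) > 2

Result:
  Basketball: 3
  Tennis: 4

Note: HAVING filters groups after aggregation, WHERE filters rows before.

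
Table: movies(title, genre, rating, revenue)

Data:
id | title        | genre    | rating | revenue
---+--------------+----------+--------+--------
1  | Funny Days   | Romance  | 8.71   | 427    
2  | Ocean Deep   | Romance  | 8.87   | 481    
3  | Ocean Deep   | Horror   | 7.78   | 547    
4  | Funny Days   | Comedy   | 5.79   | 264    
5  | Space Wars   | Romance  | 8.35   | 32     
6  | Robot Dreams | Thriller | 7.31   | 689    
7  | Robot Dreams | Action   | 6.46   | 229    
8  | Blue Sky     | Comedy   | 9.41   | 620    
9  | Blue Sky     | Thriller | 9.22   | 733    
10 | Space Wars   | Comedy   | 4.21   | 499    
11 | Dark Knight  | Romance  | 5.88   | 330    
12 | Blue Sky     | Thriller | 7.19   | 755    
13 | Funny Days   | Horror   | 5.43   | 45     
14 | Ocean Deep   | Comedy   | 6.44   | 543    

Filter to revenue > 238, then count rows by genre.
SELECT genre, COUNT(*)
FROM movies
WHERE revenue > 238
GROUP BY genre

Note: WHERE filters rows before grouping.

Result:
  Comedy: 4
  Horror: 1
  Romance: 3
  Thriller: 3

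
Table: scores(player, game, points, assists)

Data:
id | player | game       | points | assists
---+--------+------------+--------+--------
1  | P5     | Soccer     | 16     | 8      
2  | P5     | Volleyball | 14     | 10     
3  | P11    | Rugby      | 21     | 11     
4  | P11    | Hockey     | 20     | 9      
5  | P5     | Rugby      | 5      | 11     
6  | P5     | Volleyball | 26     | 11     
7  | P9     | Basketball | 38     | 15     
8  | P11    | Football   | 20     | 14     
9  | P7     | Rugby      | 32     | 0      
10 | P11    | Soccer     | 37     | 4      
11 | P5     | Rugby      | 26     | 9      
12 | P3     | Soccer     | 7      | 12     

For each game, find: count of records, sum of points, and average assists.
SELECT game,
       COUNT(*) as cnt,
       SUM(points) as total_points,
       AVG(assists) as avg_assists
FROM scores
GROUP BY game

Result:
  Basketball: 1 records, 38 total points, 15.00 avg assists
  Football: 1 records, 20 total points, 14.00 avg assists
  Hockey: 1 records, 20 total points, 9.00 avg assists
  Rugby: 4 records, 84 total points, 7.75 avg assists
  Soccer: 3 records, 60 total points, 8.00 avg assists
  Volleyball: 2 records, 40 total points, 10.50 avg assists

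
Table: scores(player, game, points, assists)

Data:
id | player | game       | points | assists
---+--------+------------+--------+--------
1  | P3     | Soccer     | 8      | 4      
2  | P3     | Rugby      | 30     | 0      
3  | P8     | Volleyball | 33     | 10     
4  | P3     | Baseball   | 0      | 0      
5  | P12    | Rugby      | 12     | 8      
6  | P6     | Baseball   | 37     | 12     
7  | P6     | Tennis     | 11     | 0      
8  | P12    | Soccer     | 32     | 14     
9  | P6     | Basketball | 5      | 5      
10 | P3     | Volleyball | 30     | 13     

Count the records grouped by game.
SELECT game, COUNT(*) as count
FROM scores
GROUP BY game

Result:
  Baseball: 2
  Basketball: 1
  Rugby: 2
  Soccer: 2
  Tennis: 1
  Volleyball: 2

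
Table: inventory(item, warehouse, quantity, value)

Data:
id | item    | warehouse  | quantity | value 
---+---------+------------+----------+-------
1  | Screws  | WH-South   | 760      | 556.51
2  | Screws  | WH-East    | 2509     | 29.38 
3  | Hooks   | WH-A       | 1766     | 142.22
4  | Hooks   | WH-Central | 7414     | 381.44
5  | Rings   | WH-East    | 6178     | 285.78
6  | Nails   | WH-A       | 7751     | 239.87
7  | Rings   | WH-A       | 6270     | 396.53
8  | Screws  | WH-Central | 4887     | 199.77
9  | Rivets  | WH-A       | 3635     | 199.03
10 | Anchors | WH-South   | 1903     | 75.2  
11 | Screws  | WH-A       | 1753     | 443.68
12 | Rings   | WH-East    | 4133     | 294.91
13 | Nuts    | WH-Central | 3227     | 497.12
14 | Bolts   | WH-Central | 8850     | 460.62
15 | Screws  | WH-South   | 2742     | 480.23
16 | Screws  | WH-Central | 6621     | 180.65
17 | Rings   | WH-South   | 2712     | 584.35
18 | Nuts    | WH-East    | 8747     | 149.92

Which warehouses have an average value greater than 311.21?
SELECT warehouse, AVG(value)
FROM inventory
GROUP BY warehouse
HAVING AVG(value) > 311.21

Result:
  WH-Central: avg=343.92
  WH-South: avg=424.07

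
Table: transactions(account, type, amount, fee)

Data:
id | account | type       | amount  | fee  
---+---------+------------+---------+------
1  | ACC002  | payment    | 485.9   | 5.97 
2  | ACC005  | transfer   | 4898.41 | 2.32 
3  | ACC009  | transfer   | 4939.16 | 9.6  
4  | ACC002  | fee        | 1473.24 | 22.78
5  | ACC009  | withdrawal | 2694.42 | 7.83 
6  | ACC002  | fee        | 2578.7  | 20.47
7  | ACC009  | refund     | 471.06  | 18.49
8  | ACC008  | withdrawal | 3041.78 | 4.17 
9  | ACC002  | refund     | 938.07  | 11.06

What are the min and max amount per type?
SELECT type, MIN(amount), MAX(amount)
FROM transactions
GROUP BY type

Result:
  fee: min=1473.24, max=2578.70
  payment: min=485.90, max=485.90
  refund: min=471.06, max=938.07
  transfer: min=4898.41, max=4939.16
  withdrawal: min=2694.42, max=3041.78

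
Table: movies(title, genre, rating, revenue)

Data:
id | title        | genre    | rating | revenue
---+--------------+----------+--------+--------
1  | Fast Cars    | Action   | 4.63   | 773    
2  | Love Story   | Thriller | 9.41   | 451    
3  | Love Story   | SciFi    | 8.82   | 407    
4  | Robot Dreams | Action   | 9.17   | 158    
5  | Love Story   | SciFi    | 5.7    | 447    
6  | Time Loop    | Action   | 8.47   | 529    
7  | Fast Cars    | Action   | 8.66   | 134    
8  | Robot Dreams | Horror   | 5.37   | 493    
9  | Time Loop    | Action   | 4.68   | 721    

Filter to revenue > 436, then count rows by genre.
SELECT genre, COUNT(*)
FROM movies
WHERE revenue > 436
GROUP BY genre

Note: WHERE filters rows before grouping.

Result:
  Action: 3
  Horror: 1
  SciFi: 1
  Thriller: 1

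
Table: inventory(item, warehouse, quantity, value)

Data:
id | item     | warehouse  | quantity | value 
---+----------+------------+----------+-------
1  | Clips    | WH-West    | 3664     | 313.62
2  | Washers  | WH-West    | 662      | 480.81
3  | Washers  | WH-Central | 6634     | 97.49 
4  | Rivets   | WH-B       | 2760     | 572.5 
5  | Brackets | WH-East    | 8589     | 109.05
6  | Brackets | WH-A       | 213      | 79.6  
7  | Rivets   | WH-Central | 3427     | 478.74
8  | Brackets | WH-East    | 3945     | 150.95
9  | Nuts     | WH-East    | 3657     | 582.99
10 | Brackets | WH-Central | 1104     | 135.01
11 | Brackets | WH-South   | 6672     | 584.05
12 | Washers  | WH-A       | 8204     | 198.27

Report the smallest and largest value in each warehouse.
SELECT warehouse, MIN(value), MAX(value)
FROM inventory
GROUP BY warehouse

Result:
  WH-A: min=79.60, max=198.27
  WH-B: min=572.50, max=572.50
  WH-Central: min=97.49, max=478.74
  WH-East: min=109.05, max=582.99
  WH-South: min=584.05, max=584.05
  WH-West: min=313.62, max=480.81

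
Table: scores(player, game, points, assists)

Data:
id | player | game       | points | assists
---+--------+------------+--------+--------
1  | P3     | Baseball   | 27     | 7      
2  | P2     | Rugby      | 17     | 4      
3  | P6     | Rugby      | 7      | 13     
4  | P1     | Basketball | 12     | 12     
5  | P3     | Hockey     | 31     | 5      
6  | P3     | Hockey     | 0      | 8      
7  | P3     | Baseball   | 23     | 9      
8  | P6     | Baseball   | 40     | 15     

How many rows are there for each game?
SELECT game, COUNT(*) as count
FROM scores
GROUP BY game

Result:
  Baseball: 3
  Basketball: 1
  Hockey: 2
  Rugby: 2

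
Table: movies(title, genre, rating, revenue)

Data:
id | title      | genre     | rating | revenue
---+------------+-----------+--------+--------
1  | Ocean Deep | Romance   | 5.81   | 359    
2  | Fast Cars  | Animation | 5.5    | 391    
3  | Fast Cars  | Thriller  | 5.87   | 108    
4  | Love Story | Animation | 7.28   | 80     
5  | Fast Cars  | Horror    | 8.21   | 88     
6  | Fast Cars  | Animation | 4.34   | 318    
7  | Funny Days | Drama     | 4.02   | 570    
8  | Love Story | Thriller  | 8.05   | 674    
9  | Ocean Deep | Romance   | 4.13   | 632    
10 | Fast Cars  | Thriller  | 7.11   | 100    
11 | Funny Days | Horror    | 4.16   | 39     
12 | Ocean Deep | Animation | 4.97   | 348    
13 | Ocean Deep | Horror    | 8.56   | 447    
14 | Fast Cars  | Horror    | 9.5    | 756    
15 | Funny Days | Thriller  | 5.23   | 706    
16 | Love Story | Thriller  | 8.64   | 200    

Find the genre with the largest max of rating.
SELECT genre, MAX(rating) as val
FROM movies
GROUP BY genre
ORDER BY val DESC
LIMIT 1

Result: Horror with max(rating) = 9.50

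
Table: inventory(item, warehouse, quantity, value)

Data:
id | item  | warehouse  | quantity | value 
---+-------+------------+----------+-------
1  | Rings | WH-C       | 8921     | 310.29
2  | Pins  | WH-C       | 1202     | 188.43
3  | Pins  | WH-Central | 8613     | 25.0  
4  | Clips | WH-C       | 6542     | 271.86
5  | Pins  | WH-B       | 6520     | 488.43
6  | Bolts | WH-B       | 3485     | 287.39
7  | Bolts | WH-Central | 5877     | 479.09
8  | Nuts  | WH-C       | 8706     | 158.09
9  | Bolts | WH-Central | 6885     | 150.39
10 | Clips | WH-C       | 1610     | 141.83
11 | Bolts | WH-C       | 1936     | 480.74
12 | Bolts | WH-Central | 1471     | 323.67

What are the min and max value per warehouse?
SELECT warehouse, MIN(value), MAX(value)
FROM inventory
GROUP BY warehouse

Result:
  WH-B: min=287.39, max=488.43
  WH-C: min=141.83, max=480.74
  WH-Central: min=25.00, max=479.09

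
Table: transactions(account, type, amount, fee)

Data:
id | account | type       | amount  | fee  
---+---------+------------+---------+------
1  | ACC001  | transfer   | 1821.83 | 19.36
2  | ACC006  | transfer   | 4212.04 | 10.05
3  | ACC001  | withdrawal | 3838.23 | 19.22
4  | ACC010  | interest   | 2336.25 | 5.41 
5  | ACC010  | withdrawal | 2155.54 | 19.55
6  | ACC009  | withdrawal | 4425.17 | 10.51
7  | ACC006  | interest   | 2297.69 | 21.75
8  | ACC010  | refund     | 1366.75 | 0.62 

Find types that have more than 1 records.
SELECT type, COUNT(*) as cnt
FROM transactions
GROUP BY type
HAVING COUNT(*) > 1

Result:
  interest: 2
  transfer: 2
  withdrawal: 3

Note: HAVING filters groups after aggregation, WHERE filters rows before.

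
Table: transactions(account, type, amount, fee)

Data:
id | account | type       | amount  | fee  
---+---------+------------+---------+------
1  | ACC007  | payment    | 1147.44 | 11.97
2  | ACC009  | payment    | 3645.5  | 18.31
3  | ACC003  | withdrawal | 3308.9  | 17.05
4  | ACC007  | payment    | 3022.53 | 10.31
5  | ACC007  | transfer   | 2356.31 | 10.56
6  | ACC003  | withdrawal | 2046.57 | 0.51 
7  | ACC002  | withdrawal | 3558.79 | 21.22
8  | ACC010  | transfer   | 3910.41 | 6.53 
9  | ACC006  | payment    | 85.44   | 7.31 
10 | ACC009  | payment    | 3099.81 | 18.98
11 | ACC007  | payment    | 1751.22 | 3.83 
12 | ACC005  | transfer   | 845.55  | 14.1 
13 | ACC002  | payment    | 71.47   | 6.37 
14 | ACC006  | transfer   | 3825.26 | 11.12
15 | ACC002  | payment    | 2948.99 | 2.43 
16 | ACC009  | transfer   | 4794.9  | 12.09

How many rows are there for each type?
SELECT type, COUNT(*) as count
FROM transactions
GROUP BY type

Result:
  payment: 8
  transfer: 5
  withdrawal: 3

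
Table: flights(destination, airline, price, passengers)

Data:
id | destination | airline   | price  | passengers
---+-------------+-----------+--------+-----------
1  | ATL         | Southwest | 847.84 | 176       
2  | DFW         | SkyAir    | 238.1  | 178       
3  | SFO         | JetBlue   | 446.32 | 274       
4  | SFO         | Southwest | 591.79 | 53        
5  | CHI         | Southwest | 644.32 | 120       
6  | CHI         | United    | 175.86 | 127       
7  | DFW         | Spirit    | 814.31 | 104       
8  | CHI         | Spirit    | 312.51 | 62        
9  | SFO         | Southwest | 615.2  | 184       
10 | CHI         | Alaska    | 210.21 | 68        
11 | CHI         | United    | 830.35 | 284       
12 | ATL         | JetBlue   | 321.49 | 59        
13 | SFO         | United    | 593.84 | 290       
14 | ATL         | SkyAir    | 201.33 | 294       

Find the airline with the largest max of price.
SELECT airline, MAX(price) as val
FROM flights
GROUP BY airline
ORDER BY val DESC
LIMIT 1

Result: Southwest with max(price) = 847.84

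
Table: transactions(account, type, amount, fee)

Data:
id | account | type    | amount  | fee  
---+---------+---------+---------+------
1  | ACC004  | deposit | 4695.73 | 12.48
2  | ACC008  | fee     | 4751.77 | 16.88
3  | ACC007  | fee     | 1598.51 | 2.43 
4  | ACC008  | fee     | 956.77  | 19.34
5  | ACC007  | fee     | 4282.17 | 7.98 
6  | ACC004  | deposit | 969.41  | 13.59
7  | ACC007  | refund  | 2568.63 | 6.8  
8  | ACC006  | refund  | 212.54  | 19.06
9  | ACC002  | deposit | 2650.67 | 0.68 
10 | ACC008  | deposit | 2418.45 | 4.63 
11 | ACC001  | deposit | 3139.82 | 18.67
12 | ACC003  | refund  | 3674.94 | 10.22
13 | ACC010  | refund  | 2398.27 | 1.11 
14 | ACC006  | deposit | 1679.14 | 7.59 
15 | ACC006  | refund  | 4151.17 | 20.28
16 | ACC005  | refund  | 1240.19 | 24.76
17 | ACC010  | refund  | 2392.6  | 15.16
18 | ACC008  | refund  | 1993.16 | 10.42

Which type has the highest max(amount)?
SELECT type, MAX(amount) as val
FROM transactions
GROUP BY type
ORDER BY val DESC
LIMIT 1

Result: fee with max(amount) = 4751.77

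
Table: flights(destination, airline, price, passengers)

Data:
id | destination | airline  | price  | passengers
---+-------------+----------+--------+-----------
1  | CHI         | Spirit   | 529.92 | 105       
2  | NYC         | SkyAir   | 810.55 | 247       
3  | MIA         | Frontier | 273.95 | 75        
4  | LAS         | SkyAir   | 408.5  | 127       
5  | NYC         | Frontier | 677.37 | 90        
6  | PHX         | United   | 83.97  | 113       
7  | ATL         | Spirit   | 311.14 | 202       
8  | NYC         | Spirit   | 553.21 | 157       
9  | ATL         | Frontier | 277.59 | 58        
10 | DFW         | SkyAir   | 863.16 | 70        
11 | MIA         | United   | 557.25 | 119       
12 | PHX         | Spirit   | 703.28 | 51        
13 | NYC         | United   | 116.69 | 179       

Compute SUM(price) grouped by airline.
SELECT airline, SUM(price) as result
FROM flights
GROUP BY airline

Result:
  Frontier: 1228.91
  SkyAir: 2082.21
  Spirit: 2097.55
  United: 757.91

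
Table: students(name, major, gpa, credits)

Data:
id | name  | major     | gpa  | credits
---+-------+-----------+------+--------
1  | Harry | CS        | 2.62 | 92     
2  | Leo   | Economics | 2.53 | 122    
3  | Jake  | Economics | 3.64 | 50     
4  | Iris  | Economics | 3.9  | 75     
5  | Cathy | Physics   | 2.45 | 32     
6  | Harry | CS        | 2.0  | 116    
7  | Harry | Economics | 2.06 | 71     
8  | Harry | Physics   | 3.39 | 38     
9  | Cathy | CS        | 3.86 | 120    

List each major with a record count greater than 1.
SELECT major, COUNT(*) as cnt
FROM students
GROUP BY major
HAVING COUNT(*) > 1

Result:
  CS: 3
  Economics: 4
  Physics: 2

Note: HAVING filters groups after aggregation, WHERE filters rows before.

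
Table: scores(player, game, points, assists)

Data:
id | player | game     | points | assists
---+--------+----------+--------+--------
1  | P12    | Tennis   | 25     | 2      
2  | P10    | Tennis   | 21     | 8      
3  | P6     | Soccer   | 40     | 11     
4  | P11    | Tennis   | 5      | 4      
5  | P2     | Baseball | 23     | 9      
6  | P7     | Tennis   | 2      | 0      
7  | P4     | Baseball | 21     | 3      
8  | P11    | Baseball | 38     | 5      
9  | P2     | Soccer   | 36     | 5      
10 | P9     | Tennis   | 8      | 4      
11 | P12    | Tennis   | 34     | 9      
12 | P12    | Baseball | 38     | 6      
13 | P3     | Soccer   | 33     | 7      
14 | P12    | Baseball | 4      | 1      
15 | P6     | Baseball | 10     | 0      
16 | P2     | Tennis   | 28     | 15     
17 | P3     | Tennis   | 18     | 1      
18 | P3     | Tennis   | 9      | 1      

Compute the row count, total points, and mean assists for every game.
SELECT game,
       COUNT(*) as cnt,
       SUM(points) as total_points,
       AVG(assists) as avg_assists
FROM scores
GROUP BY game

Result:
  Baseball: 6 records, 134 total points, 4.00 avg assists
  Soccer: 3 records, 109 total points, 7.67 avg assists
  Tennis: 9 records, 150 total points, 4.89 avg assists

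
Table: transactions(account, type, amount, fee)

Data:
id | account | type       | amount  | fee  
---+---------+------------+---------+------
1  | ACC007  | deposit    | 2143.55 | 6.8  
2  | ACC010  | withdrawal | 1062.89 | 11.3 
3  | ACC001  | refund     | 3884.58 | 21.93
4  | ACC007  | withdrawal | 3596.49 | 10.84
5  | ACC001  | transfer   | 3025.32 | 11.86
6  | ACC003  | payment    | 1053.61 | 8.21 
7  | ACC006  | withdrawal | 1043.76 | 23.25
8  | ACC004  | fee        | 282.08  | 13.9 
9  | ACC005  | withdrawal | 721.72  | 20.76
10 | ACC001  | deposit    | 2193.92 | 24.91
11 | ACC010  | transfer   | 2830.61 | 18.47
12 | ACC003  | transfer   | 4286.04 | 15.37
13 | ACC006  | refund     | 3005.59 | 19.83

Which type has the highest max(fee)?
SELECT type, MAX(fee) as val
FROM transactions
GROUP BY type
ORDER BY val DESC
LIMIT 1

Result: deposit with max(fee) = 24.91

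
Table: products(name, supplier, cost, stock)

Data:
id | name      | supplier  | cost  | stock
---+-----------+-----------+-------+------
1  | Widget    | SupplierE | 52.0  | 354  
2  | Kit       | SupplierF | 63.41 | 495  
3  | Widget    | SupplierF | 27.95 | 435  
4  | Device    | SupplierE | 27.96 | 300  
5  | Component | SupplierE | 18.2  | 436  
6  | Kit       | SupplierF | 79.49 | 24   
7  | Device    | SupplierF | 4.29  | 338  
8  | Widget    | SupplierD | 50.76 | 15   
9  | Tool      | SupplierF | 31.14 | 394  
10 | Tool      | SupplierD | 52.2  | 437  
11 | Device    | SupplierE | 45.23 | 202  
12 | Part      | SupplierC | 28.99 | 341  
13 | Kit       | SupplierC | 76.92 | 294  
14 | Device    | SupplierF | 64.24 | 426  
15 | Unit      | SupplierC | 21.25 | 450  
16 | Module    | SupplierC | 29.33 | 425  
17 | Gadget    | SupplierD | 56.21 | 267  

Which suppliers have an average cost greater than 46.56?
SELECT supplier, AVG(cost)
FROM products
GROUP BY supplier
HAVING AVG(cost) > 46.56

Result:
  SupplierD: avg=53.06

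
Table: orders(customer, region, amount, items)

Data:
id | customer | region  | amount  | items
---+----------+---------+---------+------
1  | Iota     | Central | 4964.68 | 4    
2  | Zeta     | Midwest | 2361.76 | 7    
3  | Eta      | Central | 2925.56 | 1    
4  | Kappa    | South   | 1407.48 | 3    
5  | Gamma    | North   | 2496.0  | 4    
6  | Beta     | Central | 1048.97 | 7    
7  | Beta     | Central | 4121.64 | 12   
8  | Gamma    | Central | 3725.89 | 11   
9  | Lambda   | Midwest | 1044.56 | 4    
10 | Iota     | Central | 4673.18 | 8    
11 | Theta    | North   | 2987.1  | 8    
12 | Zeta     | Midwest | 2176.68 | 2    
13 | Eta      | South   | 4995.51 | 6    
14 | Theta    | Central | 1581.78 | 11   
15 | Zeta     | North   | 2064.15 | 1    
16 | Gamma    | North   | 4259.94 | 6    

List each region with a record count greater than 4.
SELECT region, COUNT(*) as cnt
FROM orders
GROUP BY region
HAVING COUNT(*) > 4

Result:
  Central: 7

Note: HAVING filters groups after aggregation, WHERE filters rows before.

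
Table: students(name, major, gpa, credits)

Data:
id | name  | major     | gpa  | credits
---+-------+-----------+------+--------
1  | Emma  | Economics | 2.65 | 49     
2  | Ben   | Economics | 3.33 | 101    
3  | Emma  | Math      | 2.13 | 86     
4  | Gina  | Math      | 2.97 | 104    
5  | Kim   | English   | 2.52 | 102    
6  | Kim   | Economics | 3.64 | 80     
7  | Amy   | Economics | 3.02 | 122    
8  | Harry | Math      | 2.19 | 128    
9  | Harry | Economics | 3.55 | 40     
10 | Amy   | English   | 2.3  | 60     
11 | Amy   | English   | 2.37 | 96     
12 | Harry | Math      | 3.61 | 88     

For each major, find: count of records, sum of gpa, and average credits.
SELECT major,
       COUNT(*) as cnt,
       SUM(gpa) as total_gpa,
       AVG(credits) as avg_credits
FROM students
GROUP BY major

Result:
  Economics: 5 records, 16.19 total gpa, 78.40 avg credits
  English: 3 records, 7.19 total gpa, 86.00 avg credits
  Math: 4 records, 10.90 total gpa, 101.50 avg credits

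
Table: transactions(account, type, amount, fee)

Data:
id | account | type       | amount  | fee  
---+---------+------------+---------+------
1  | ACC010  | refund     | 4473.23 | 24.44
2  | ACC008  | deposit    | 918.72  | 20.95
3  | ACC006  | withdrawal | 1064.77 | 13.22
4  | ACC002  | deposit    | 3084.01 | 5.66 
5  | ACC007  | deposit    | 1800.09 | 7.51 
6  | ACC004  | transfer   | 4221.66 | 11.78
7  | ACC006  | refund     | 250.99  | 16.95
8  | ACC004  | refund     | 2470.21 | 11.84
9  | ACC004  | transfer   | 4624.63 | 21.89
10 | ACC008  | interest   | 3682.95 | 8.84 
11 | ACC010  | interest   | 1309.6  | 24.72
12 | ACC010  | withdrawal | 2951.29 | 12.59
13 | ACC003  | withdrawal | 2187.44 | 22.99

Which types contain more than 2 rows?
SELECT type, COUNT(*) as cnt
FROM transactions
GROUP BY type
HAVING COUNT(*) > 2

Result:
  deposit: 3
  refund: 3
  withdrawal: 3

Note: HAVING filters groups after aggregation, WHERE filters rows before.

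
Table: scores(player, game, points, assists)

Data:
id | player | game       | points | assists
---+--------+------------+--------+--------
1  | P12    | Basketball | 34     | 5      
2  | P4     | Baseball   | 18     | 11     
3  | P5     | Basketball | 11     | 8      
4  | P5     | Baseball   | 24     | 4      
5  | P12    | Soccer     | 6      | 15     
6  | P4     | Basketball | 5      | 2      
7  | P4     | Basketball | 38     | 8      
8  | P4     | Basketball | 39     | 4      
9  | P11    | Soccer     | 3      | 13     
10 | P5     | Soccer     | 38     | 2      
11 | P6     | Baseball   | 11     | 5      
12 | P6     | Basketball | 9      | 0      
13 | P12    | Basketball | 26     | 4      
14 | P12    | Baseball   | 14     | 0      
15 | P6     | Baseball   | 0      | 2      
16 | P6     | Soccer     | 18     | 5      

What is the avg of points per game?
SELECT game, AVG(points) as result
FROM scores
GROUP BY game

Result:
  Baseball: 13.40
  Basketball: 23.14
  Soccer: 16.25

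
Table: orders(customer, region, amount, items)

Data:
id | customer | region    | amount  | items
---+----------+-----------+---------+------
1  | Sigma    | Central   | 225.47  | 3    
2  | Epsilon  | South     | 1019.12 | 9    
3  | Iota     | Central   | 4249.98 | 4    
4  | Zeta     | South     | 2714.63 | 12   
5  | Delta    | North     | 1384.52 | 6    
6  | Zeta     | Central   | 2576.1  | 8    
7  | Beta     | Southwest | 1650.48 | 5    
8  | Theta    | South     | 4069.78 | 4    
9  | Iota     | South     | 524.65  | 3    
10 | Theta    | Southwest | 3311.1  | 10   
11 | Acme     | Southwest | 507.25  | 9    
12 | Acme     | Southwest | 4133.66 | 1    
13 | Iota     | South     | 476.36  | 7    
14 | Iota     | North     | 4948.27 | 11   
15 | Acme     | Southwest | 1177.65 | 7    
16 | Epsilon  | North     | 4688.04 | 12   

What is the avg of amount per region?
SELECT region, AVG(amount) as result
FROM orders
GROUP BY region

Result:
  Central: 2350.52
  North: 3673.61
  South: 1760.91
  Southwest: 2156.03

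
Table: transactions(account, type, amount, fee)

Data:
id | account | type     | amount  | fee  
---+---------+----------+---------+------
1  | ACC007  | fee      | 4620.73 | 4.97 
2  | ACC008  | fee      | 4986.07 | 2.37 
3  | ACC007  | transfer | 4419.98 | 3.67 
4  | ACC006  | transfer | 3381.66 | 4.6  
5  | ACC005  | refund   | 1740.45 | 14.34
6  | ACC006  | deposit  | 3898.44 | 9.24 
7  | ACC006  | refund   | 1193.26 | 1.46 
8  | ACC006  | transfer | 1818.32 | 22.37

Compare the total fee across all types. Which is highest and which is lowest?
SELECT type, SUM(fee)
FROM transactions
GROUP BY type
ORDER BY SUM(fee)

All groups:
  fee: 7.34
  deposit: 9.24
  refund: 15.80
  transfer: 30.64

Highest: transfer (30.64)
Lowest: fee (7.34)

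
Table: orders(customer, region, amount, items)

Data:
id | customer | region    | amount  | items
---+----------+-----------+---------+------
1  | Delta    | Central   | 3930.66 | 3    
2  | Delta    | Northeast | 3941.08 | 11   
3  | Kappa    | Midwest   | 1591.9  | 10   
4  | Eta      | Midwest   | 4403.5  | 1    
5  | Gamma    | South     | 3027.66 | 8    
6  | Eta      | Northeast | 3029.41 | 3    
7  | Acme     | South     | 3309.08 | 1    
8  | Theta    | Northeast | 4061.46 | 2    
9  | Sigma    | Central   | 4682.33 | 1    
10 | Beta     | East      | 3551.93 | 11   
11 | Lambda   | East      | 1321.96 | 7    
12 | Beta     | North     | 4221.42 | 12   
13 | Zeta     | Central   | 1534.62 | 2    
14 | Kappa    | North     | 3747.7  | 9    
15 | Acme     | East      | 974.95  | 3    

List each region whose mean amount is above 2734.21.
SELECT region, AVG(amount)
FROM orders
GROUP BY region
HAVING AVG(amount) > 2734.21

Result:
  Central: avg=3382.54
  Midwest: avg=2997.70
  North: avg=3984.56
  Northeast: avg=3677.32
  South: avg=3168.37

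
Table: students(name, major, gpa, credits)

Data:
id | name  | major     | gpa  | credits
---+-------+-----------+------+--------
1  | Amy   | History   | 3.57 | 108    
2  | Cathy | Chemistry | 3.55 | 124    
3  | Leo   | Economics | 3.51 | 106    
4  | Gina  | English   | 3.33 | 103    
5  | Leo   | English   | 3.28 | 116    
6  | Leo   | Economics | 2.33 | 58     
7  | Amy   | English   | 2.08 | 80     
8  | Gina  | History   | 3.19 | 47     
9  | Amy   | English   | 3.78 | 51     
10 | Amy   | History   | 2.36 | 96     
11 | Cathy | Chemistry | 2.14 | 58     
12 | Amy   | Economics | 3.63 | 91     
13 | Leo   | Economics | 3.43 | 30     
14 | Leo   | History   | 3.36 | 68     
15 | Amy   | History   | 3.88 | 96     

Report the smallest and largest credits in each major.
SELECT major, MIN(credits), MAX(credits)
FROM students
GROUP BY major

Result:
  Chemistry: min=58, max=124
  Economics: min=30, max=106
  English: min=51, max=116
  History: min=47, max=108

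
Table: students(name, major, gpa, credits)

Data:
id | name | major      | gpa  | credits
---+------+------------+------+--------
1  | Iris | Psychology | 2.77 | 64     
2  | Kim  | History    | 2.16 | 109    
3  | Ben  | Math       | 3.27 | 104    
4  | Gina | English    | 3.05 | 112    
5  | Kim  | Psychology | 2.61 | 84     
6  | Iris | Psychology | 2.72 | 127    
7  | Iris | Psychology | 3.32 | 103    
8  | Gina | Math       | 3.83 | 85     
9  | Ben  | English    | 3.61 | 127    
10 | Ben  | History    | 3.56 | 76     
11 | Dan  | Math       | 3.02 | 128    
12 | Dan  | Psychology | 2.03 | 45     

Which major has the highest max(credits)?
SELECT major, MAX(credits) as val
FROM students
GROUP BY major
ORDER BY val DESC
LIMIT 1

Result: Math with max(credits) = 128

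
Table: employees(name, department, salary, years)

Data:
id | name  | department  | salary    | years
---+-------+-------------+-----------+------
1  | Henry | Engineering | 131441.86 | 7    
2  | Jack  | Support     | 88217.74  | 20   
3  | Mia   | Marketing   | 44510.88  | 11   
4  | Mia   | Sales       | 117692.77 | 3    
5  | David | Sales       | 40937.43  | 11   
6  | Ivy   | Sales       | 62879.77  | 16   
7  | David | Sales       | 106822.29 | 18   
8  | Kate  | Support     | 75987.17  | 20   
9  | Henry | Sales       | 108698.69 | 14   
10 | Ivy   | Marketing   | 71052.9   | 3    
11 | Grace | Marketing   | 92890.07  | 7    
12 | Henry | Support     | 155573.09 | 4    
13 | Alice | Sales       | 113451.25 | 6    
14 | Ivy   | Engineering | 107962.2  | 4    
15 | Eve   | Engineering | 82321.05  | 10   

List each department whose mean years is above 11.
SELECT department, AVG(years)
FROM employees
GROUP BY department
HAVING AVG(years) > 11

Result:
  Sales: avg=11.33
  Support: avg=14.67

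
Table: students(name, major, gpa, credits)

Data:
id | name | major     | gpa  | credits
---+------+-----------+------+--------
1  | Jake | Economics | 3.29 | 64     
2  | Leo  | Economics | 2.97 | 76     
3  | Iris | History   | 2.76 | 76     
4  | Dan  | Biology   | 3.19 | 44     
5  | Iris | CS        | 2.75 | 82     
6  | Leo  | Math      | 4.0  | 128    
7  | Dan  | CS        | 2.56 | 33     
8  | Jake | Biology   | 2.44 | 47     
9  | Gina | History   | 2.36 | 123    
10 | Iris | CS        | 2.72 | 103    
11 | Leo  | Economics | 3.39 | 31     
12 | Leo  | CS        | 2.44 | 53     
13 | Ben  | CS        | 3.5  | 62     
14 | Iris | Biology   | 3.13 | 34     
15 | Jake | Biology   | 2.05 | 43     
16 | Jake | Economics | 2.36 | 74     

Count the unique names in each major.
SELECT major, COUNT(DISTINCT name)
FROM students
GROUP BY major

Result:
  Biology: 3 distinct
  CS: 4 distinct
  Economics: 2 distinct
  History: 2 distinct
  Math: 1 distinct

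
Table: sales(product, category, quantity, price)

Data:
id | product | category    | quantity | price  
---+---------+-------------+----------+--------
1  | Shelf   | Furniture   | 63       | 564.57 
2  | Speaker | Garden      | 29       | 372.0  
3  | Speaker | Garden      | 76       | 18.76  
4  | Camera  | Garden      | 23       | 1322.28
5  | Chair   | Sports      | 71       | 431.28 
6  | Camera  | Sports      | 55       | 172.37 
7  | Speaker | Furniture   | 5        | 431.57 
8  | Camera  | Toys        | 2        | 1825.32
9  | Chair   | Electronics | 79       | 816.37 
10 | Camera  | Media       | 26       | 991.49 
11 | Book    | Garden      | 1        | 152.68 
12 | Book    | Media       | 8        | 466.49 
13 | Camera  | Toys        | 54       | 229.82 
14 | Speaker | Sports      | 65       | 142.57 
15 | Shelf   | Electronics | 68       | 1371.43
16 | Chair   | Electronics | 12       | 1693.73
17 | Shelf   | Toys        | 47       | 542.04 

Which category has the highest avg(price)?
SELECT category, AVG(price) as val
FROM sales
GROUP BY category
ORDER BY val DESC
LIMIT 1

Result: Electronics with avg(price) = 1293.84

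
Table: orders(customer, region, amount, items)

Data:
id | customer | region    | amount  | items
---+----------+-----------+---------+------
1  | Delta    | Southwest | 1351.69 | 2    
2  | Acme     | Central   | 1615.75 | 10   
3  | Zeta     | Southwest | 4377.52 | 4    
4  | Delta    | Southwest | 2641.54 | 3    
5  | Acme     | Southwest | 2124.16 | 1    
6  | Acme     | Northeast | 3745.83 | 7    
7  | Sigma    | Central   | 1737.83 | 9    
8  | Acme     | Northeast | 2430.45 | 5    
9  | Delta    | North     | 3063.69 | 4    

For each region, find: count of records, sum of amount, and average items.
SELECT region,
       COUNT(*) as cnt,
       SUM(amount) as total_amount,
       AVG(items) as avg_items
FROM orders
GROUP BY region

Result:
  Central: 2 records, 3353.58 total amount, 9.50 avg items
  North: 1 records, 3063.69 total amount, 4.00 avg items
  Northeast: 2 records, 6176.28 total amount, 6.00 avg items
  Southwest: 4 records, 10494.91 total amount, 2.50 avg items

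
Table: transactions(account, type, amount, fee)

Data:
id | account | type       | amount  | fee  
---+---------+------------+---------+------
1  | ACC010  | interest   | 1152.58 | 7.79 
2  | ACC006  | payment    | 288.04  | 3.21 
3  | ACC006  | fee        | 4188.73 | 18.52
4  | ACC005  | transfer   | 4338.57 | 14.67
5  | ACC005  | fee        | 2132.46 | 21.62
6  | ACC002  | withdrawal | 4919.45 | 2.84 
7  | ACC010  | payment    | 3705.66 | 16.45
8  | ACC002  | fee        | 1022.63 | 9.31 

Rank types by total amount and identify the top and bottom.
SELECT type, SUM(amount)
FROM transactions
GROUP BY type
ORDER BY SUM(amount)

All groups:
  interest: 1152.58
  payment: 3993.70
  transfer: 4338.57
  withdrawal: 4919.45
  fee: 7343.82

Highest: fee (7343.82)
Lowest: interest (1152.58)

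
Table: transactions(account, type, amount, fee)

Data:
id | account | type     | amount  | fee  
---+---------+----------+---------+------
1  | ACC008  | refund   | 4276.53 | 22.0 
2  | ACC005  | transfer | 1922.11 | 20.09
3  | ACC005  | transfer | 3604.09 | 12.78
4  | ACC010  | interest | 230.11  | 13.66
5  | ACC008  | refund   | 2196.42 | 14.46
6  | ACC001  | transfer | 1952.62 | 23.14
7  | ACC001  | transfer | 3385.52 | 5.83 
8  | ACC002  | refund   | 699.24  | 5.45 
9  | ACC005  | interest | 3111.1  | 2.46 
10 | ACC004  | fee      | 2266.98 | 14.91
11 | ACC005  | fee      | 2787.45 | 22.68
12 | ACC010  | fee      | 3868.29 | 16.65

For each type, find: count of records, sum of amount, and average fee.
SELECT type,
       COUNT(*) as cnt,
       SUM(amount) as total_amount,
       AVG(fee) as avg_fee
FROM transactions
GROUP BY type

Result:
  fee: 3 records, 8922.72 total amount, 18.08 avg fee
  interest: 2 records, 3341.21 total amount, 8.06 avg fee
  refund: 3 records, 7172.19 total amount, 13.97 avg fee
  transfer: 4 records, 10864.34 total amount, 15.46 avg fee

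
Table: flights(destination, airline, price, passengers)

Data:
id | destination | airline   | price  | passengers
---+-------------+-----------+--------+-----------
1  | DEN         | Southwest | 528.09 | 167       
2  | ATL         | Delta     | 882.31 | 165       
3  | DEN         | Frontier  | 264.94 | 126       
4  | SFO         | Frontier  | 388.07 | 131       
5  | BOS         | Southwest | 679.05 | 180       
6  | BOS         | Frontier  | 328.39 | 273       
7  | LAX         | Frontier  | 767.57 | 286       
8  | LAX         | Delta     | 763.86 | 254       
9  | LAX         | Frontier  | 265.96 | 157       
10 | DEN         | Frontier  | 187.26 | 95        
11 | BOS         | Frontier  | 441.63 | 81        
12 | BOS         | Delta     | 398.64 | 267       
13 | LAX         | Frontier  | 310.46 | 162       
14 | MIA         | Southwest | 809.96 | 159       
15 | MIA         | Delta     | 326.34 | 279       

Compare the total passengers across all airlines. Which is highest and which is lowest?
SELECT airline, SUM(passengers)
FROM flights
GROUP BY airline
ORDER BY SUM(passengers)

All groups:
  Southwest: 506
  Delta: 965
  Frontier: 1311

Highest: Frontier (1311)
Lowest: Southwest (506)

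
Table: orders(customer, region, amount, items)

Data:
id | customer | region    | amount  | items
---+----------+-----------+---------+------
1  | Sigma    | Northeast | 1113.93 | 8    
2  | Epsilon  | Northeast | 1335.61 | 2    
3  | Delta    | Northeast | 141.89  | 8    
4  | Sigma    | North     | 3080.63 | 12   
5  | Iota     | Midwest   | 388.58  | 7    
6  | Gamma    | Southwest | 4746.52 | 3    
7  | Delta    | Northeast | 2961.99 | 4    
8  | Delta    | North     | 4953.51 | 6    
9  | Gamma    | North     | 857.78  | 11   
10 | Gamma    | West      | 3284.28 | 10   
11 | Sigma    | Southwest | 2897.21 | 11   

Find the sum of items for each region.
SELECT region, SUM(items) as result
FROM orders
GROUP BY region

Result:
  Midwest: 7
  North: 29
  Northeast: 22
  Southwest: 14
  West: 10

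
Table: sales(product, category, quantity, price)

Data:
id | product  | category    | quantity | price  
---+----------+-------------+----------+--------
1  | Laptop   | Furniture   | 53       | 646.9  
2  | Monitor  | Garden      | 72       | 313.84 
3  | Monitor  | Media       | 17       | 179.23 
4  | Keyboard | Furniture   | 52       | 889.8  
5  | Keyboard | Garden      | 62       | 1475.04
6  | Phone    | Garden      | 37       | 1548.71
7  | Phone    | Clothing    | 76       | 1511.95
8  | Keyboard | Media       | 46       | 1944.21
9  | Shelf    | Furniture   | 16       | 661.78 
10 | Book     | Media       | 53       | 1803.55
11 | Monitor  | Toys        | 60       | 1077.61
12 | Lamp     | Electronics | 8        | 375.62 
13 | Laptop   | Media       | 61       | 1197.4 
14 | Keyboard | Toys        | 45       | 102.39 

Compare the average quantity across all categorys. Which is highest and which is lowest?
SELECT category, AVG(quantity)
FROM sales
GROUP BY category
ORDER BY AVG(quantity)

All groups:
  Electronics: 8.00
  Furniture: 40.33
  Media: 44.25
  Toys: 52.50
  Garden: 57.00
  Clothing: 76.00

Highest: Clothing (76.00)
Lowest: Electronics (8.00)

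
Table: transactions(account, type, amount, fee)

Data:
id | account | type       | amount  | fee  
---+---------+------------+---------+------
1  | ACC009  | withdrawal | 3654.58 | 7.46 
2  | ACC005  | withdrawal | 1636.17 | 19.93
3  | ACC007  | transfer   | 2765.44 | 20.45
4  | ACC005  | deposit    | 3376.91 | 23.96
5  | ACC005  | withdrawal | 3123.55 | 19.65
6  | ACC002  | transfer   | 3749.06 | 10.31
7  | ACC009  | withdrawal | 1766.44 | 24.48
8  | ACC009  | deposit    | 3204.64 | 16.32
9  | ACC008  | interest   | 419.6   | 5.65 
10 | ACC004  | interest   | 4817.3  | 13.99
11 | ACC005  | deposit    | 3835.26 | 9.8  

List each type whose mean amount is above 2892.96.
SELECT type, AVG(amount)
FROM transactions
GROUP BY type
HAVING AVG(amount) > 2892.96

Result:
  deposit: avg=3472.27
  transfer: avg=3257.25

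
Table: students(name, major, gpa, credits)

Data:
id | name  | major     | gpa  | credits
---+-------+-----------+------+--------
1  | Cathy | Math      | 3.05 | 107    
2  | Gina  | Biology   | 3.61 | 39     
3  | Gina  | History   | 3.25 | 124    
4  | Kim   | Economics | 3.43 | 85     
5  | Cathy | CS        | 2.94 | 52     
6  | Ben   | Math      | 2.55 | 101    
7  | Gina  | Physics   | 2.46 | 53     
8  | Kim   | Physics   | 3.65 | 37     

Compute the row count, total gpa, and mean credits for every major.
SELECT major,
       COUNT(*) as cnt,
       SUM(gpa) as total_gpa,
       AVG(credits) as avg_credits
FROM students
GROUP BY major

Result:
  Biology: 1 records, 3.61 total gpa, 39.00 avg credits
  CS: 1 records, 2.94 total gpa, 52.00 avg credits
  Economics: 1 records, 3.43 total gpa, 85.00 avg credits
  History: 1 records, 3.25 total gpa, 124.00 avg credits
  Math: 2 records, 5.60 total gpa, 104.00 avg credits
  Physics: 2 records, 6.11 total gpa, 45.00 avg credits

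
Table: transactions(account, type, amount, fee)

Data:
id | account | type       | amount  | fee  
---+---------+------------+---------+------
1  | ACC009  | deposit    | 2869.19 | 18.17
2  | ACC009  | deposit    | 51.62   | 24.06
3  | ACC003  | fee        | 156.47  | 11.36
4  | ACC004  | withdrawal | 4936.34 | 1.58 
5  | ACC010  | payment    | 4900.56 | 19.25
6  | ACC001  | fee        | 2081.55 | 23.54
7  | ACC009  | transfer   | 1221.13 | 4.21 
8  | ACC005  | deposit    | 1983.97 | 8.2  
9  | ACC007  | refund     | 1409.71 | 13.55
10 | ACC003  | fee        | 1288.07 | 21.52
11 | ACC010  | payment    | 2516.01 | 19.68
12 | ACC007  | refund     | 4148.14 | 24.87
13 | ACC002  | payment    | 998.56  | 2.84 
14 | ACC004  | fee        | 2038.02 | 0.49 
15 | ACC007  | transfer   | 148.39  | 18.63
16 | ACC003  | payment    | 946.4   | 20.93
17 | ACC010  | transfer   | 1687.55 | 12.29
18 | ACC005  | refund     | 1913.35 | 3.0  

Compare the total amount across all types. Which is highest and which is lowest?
SELECT type, SUM(amount)
FROM transactions
GROUP BY type
ORDER BY SUM(amount)

All groups:
  transfer: 3057.07
  deposit: 4904.78
  withdrawal: 4936.34
  fee: 5564.11
  refund: 7471.20
  payment: 9361.53

Highest: payment (9361.53)
Lowest: transfer (3057.07)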